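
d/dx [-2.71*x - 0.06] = -2.71000000000000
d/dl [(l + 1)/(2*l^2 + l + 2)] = (2*l^2 + l - (l + 1)*(4*l + 1) + 2)/(2*l^2 + l + 2)^2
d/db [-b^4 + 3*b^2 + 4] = -4*b^3 + 6*b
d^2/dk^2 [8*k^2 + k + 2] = 16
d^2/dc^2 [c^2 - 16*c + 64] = 2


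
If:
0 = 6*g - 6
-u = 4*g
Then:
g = 1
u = -4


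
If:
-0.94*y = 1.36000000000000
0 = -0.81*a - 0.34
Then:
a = -0.42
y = -1.45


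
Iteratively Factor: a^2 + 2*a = (a)*(a + 2)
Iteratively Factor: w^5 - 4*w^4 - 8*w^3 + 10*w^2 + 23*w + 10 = (w + 1)*(w^4 - 5*w^3 - 3*w^2 + 13*w + 10) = (w - 2)*(w + 1)*(w^3 - 3*w^2 - 9*w - 5) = (w - 2)*(w + 1)^2*(w^2 - 4*w - 5) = (w - 5)*(w - 2)*(w + 1)^2*(w + 1)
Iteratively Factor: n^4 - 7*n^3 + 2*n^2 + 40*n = (n - 5)*(n^3 - 2*n^2 - 8*n) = (n - 5)*(n + 2)*(n^2 - 4*n) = n*(n - 5)*(n + 2)*(n - 4)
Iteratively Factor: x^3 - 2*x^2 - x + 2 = (x - 2)*(x^2 - 1) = (x - 2)*(x - 1)*(x + 1)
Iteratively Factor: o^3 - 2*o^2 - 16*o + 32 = (o - 2)*(o^2 - 16) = (o - 2)*(o + 4)*(o - 4)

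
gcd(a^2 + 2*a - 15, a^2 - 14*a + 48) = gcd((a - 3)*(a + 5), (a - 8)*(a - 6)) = 1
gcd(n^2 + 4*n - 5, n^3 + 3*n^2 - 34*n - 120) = n + 5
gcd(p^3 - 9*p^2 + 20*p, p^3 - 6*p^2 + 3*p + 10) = p - 5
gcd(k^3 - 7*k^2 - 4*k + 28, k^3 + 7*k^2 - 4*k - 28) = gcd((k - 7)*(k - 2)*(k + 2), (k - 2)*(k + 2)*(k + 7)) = k^2 - 4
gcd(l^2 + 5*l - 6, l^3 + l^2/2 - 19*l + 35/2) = l - 1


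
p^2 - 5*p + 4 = (p - 4)*(p - 1)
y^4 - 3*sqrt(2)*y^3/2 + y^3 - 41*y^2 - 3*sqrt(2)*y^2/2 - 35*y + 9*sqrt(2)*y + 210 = (y - 2)*(y + 3)*(y - 5*sqrt(2))*(y + 7*sqrt(2)/2)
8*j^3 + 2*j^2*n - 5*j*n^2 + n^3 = (-4*j + n)*(-2*j + n)*(j + n)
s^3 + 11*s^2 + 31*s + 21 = (s + 1)*(s + 3)*(s + 7)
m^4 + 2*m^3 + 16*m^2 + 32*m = m*(m + 2)*(m - 4*I)*(m + 4*I)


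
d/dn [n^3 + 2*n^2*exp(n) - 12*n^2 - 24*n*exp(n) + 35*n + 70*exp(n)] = 2*n^2*exp(n) + 3*n^2 - 20*n*exp(n) - 24*n + 46*exp(n) + 35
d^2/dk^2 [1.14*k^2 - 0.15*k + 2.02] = 2.28000000000000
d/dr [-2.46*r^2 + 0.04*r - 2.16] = 0.04 - 4.92*r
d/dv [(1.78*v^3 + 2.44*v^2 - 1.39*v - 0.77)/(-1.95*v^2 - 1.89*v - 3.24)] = (-3.471*v^4 - 6.7284*v^3 - 24.6237*v^2 - 18.8142*v + 3.0483)/(3.8025*v^4 + 7.371*v^3 + 16.2081*v^2 + 12.2472*v + 10.4976)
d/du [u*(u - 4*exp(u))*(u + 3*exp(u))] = -u^2*exp(u) + 3*u^2 - 24*u*exp(2*u) - 2*u*exp(u) - 12*exp(2*u)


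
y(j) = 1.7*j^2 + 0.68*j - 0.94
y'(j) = 3.4*j + 0.68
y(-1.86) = 3.68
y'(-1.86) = -5.64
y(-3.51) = 17.62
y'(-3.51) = -11.25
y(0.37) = -0.46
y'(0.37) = 1.94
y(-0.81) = -0.38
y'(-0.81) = -2.07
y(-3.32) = 15.54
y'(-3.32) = -10.61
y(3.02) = 16.62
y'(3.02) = 10.95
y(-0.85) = -0.29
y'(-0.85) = -2.21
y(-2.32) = 6.63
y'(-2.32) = -7.21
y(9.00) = 142.88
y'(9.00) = 31.28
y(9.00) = 142.88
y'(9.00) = 31.28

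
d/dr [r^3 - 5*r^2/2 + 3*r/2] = 3*r^2 - 5*r + 3/2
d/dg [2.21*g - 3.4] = 2.21000000000000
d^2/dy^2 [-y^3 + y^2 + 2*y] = 2 - 6*y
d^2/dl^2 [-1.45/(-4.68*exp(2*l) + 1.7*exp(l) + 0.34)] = ((2.465 - 27.144*exp(l))*(-4.68*exp(2*l) + 1.7*exp(l) + 0.34) - 1.45*(9.36*exp(l) - 1.7)*(18.72*exp(l) - 3.4)*exp(l))*exp(l)/(-4.68*exp(2*l) + 1.7*exp(l) + 0.34)^3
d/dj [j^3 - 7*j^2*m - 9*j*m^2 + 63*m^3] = 3*j^2 - 14*j*m - 9*m^2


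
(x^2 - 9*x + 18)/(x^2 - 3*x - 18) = (x - 3)/(x + 3)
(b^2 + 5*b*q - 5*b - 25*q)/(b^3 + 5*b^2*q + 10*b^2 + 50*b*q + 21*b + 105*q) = (b - 5)/(b^2 + 10*b + 21)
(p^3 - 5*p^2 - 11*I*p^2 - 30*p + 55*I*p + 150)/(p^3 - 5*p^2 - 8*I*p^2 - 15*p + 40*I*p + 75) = (p - 6*I)/(p - 3*I)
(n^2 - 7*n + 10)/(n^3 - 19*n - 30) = (n - 2)/(n^2 + 5*n + 6)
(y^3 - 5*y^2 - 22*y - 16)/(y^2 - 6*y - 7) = (y^2 - 6*y - 16)/(y - 7)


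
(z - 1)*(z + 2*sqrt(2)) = z^2 - z + 2*sqrt(2)*z - 2*sqrt(2)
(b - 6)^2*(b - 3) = b^3 - 15*b^2 + 72*b - 108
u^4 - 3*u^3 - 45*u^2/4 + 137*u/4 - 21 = (u - 4)*(u - 3/2)*(u - 1)*(u + 7/2)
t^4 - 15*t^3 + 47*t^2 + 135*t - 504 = (t - 8)*(t - 7)*(t - 3)*(t + 3)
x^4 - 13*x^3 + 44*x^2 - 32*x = x*(x - 8)*(x - 4)*(x - 1)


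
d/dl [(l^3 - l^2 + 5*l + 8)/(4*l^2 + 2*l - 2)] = (l^4 + l^3 - 7*l^2 - 15*l - 13/2)/(4*l^4 + 4*l^3 - 3*l^2 - 2*l + 1)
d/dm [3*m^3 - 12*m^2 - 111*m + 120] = 9*m^2 - 24*m - 111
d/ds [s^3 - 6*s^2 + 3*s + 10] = 3*s^2 - 12*s + 3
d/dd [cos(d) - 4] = -sin(d)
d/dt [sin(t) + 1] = cos(t)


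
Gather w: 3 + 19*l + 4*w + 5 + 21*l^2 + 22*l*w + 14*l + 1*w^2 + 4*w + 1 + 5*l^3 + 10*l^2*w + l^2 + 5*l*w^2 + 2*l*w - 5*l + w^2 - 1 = 5*l^3 + 22*l^2 + 28*l + w^2*(5*l + 2) + w*(10*l^2 + 24*l + 8) + 8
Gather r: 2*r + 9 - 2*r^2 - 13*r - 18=-2*r^2 - 11*r - 9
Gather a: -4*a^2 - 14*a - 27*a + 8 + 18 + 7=-4*a^2 - 41*a + 33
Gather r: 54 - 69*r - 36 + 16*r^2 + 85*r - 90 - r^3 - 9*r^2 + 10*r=-r^3 + 7*r^2 + 26*r - 72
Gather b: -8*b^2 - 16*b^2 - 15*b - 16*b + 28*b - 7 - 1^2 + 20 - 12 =-24*b^2 - 3*b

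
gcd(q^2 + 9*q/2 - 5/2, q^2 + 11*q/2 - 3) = q - 1/2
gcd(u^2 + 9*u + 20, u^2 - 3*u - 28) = u + 4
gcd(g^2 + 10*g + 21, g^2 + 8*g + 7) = g + 7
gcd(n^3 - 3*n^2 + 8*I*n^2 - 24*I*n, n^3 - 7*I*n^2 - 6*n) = n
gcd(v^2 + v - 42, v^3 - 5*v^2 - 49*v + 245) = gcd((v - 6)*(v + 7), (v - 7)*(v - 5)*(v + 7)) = v + 7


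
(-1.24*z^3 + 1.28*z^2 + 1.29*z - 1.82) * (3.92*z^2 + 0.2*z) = -4.8608*z^5 + 4.7696*z^4 + 5.3128*z^3 - 6.8764*z^2 - 0.364*z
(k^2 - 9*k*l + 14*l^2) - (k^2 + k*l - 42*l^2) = -10*k*l + 56*l^2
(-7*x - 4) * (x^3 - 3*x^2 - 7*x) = -7*x^4 + 17*x^3 + 61*x^2 + 28*x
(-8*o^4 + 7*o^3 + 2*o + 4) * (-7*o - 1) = 56*o^5 - 41*o^4 - 7*o^3 - 14*o^2 - 30*o - 4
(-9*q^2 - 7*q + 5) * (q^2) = -9*q^4 - 7*q^3 + 5*q^2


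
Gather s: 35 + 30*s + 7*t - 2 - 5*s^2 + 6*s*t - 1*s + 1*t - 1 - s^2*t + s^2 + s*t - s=s^2*(-t - 4) + s*(7*t + 28) + 8*t + 32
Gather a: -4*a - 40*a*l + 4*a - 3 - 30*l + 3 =-40*a*l - 30*l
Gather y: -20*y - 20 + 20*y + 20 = 0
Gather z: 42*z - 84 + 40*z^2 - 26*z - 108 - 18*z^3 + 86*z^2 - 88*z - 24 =-18*z^3 + 126*z^2 - 72*z - 216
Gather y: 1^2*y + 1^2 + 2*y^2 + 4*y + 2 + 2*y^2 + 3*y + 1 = 4*y^2 + 8*y + 4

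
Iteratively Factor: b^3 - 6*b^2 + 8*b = (b - 2)*(b^2 - 4*b) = b*(b - 2)*(b - 4)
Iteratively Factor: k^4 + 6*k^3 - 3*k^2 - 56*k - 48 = (k + 1)*(k^3 + 5*k^2 - 8*k - 48) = (k + 1)*(k + 4)*(k^2 + k - 12) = (k - 3)*(k + 1)*(k + 4)*(k + 4)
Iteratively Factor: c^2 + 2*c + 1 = (c + 1)*(c + 1)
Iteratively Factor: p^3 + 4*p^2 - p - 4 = (p + 1)*(p^2 + 3*p - 4) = (p - 1)*(p + 1)*(p + 4)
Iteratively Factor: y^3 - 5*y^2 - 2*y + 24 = (y + 2)*(y^2 - 7*y + 12) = (y - 4)*(y + 2)*(y - 3)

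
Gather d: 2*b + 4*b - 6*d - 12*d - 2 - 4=6*b - 18*d - 6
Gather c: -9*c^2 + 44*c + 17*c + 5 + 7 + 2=-9*c^2 + 61*c + 14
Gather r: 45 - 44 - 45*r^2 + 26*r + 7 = -45*r^2 + 26*r + 8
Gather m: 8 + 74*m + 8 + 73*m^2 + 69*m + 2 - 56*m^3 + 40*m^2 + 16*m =-56*m^3 + 113*m^2 + 159*m + 18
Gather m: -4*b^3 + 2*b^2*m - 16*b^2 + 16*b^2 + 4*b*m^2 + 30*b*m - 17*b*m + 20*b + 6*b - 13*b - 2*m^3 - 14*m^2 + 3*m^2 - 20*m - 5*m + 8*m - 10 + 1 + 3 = -4*b^3 + 13*b - 2*m^3 + m^2*(4*b - 11) + m*(2*b^2 + 13*b - 17) - 6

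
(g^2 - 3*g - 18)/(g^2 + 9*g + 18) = (g - 6)/(g + 6)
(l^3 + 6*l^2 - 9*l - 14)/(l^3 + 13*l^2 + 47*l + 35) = (l - 2)/(l + 5)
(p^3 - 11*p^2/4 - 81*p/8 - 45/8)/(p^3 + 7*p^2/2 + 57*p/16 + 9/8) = 2*(2*p^2 - 7*p - 15)/(4*p^2 + 11*p + 6)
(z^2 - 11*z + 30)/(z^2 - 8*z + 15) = (z - 6)/(z - 3)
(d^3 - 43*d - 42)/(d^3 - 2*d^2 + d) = (d^3 - 43*d - 42)/(d*(d^2 - 2*d + 1))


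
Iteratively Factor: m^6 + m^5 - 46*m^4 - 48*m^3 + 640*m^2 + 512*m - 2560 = (m - 2)*(m^5 + 3*m^4 - 40*m^3 - 128*m^2 + 384*m + 1280) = (m - 2)*(m + 4)*(m^4 - m^3 - 36*m^2 + 16*m + 320) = (m - 4)*(m - 2)*(m + 4)*(m^3 + 3*m^2 - 24*m - 80) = (m - 5)*(m - 4)*(m - 2)*(m + 4)*(m^2 + 8*m + 16) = (m - 5)*(m - 4)*(m - 2)*(m + 4)^2*(m + 4)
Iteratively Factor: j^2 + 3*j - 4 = (j + 4)*(j - 1)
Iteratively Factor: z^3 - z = (z + 1)*(z^2 - z) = z*(z + 1)*(z - 1)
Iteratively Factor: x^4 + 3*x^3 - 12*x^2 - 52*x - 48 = (x + 3)*(x^3 - 12*x - 16) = (x - 4)*(x + 3)*(x^2 + 4*x + 4) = (x - 4)*(x + 2)*(x + 3)*(x + 2)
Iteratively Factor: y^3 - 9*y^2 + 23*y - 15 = (y - 5)*(y^2 - 4*y + 3) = (y - 5)*(y - 1)*(y - 3)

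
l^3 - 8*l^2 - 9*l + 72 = (l - 8)*(l - 3)*(l + 3)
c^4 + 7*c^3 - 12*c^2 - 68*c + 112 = (c - 2)^2*(c + 4)*(c + 7)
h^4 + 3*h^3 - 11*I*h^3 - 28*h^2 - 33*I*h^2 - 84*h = h*(h + 3)*(h - 7*I)*(h - 4*I)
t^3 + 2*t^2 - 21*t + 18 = (t - 3)*(t - 1)*(t + 6)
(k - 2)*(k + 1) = k^2 - k - 2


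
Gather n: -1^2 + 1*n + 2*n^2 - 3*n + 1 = 2*n^2 - 2*n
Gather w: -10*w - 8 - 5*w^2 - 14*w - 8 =-5*w^2 - 24*w - 16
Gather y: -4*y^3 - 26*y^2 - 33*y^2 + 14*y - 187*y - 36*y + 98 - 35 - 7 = -4*y^3 - 59*y^2 - 209*y + 56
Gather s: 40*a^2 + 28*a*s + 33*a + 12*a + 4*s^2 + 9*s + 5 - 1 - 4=40*a^2 + 45*a + 4*s^2 + s*(28*a + 9)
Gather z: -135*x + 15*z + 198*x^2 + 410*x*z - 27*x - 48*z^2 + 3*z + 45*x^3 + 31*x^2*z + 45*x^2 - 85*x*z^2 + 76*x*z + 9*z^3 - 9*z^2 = 45*x^3 + 243*x^2 - 162*x + 9*z^3 + z^2*(-85*x - 57) + z*(31*x^2 + 486*x + 18)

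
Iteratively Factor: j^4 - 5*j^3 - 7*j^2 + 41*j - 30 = (j - 1)*(j^3 - 4*j^2 - 11*j + 30) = (j - 2)*(j - 1)*(j^2 - 2*j - 15) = (j - 5)*(j - 2)*(j - 1)*(j + 3)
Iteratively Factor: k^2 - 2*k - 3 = (k + 1)*(k - 3)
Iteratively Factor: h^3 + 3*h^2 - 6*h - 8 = (h + 1)*(h^2 + 2*h - 8) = (h - 2)*(h + 1)*(h + 4)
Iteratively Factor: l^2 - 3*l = (l)*(l - 3)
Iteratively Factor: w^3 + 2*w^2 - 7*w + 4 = (w - 1)*(w^2 + 3*w - 4) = (w - 1)*(w + 4)*(w - 1)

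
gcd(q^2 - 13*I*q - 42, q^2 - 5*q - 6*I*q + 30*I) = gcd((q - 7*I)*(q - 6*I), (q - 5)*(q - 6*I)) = q - 6*I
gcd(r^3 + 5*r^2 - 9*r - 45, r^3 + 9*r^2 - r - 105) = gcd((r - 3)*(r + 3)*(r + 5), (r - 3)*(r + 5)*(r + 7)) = r^2 + 2*r - 15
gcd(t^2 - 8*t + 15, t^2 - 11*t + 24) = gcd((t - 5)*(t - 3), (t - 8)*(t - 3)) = t - 3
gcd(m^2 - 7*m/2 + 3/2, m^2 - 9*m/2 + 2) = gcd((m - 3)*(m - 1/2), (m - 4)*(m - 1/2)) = m - 1/2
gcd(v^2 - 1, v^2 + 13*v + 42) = 1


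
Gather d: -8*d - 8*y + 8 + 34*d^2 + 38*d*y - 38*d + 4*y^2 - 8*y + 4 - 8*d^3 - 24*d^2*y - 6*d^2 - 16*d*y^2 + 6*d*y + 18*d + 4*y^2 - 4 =-8*d^3 + d^2*(28 - 24*y) + d*(-16*y^2 + 44*y - 28) + 8*y^2 - 16*y + 8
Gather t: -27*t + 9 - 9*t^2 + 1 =-9*t^2 - 27*t + 10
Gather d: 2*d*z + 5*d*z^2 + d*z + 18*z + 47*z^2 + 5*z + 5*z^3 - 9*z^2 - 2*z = d*(5*z^2 + 3*z) + 5*z^3 + 38*z^2 + 21*z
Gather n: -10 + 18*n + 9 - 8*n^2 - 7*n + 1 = -8*n^2 + 11*n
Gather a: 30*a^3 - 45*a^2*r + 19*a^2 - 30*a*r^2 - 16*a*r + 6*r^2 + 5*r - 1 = 30*a^3 + a^2*(19 - 45*r) + a*(-30*r^2 - 16*r) + 6*r^2 + 5*r - 1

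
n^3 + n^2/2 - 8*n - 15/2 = (n - 3)*(n + 1)*(n + 5/2)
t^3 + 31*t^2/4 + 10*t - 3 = (t - 1/4)*(t + 2)*(t + 6)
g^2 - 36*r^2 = (g - 6*r)*(g + 6*r)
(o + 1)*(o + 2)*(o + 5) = o^3 + 8*o^2 + 17*o + 10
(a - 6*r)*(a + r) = a^2 - 5*a*r - 6*r^2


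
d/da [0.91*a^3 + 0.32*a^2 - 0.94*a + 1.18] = 2.73*a^2 + 0.64*a - 0.94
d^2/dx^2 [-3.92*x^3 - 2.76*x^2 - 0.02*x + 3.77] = -23.52*x - 5.52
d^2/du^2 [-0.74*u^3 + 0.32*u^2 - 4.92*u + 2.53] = 0.64 - 4.44*u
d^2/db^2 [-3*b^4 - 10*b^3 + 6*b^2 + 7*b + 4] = -36*b^2 - 60*b + 12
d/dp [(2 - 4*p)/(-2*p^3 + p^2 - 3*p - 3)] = 2*(-8*p^3 + 8*p^2 - 2*p + 9)/(4*p^6 - 4*p^5 + 13*p^4 + 6*p^3 + 3*p^2 + 18*p + 9)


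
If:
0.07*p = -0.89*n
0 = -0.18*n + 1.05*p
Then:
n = 0.00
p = 0.00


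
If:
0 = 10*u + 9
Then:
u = -9/10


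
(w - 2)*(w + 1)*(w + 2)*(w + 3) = w^4 + 4*w^3 - w^2 - 16*w - 12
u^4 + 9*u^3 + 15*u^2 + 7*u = u*(u + 1)^2*(u + 7)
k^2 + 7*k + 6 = (k + 1)*(k + 6)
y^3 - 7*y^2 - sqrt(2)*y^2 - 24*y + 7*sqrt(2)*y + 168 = (y - 7)*(y - 4*sqrt(2))*(y + 3*sqrt(2))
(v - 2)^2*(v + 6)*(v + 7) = v^4 + 9*v^3 - 6*v^2 - 116*v + 168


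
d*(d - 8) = d^2 - 8*d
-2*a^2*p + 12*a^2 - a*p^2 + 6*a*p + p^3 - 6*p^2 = (-2*a + p)*(a + p)*(p - 6)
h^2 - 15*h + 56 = (h - 8)*(h - 7)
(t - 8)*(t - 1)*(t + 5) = t^3 - 4*t^2 - 37*t + 40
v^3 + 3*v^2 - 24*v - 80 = (v - 5)*(v + 4)^2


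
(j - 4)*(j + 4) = j^2 - 16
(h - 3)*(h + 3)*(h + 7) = h^3 + 7*h^2 - 9*h - 63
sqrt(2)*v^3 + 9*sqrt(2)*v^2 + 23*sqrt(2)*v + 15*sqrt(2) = (v + 3)*(v + 5)*(sqrt(2)*v + sqrt(2))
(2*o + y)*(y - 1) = 2*o*y - 2*o + y^2 - y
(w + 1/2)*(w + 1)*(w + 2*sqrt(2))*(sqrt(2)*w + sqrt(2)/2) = sqrt(2)*w^4 + 2*sqrt(2)*w^3 + 4*w^3 + 5*sqrt(2)*w^2/4 + 8*w^2 + sqrt(2)*w/4 + 5*w + 1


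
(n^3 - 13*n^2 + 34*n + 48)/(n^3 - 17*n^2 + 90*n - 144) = (n + 1)/(n - 3)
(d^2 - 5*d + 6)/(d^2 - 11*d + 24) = (d - 2)/(d - 8)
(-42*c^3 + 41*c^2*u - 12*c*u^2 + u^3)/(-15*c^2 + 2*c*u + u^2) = (14*c^2 - 9*c*u + u^2)/(5*c + u)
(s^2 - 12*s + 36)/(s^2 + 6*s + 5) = (s^2 - 12*s + 36)/(s^2 + 6*s + 5)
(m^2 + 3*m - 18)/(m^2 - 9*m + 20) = (m^2 + 3*m - 18)/(m^2 - 9*m + 20)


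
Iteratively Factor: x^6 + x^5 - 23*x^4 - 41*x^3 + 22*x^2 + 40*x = (x + 1)*(x^5 - 23*x^3 - 18*x^2 + 40*x) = x*(x + 1)*(x^4 - 23*x^2 - 18*x + 40) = x*(x - 5)*(x + 1)*(x^3 + 5*x^2 + 2*x - 8) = x*(x - 5)*(x + 1)*(x + 4)*(x^2 + x - 2) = x*(x - 5)*(x - 1)*(x + 1)*(x + 4)*(x + 2)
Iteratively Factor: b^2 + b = (b + 1)*(b)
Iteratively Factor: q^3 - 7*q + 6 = (q + 3)*(q^2 - 3*q + 2) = (q - 2)*(q + 3)*(q - 1)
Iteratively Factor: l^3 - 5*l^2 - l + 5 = (l + 1)*(l^2 - 6*l + 5) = (l - 5)*(l + 1)*(l - 1)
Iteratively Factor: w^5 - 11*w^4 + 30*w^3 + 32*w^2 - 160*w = (w - 4)*(w^4 - 7*w^3 + 2*w^2 + 40*w) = (w - 4)^2*(w^3 - 3*w^2 - 10*w) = (w - 5)*(w - 4)^2*(w^2 + 2*w) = w*(w - 5)*(w - 4)^2*(w + 2)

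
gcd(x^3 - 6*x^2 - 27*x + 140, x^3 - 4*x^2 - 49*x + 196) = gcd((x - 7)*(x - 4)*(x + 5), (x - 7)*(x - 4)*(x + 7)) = x^2 - 11*x + 28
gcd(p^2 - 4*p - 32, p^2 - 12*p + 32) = p - 8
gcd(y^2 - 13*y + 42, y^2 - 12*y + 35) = y - 7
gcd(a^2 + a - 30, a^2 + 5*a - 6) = a + 6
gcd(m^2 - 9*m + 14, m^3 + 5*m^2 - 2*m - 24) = m - 2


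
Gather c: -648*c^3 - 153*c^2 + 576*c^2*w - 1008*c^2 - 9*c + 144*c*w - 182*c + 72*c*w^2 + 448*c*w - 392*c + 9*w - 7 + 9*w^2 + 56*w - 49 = -648*c^3 + c^2*(576*w - 1161) + c*(72*w^2 + 592*w - 583) + 9*w^2 + 65*w - 56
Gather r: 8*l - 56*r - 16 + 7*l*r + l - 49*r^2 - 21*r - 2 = 9*l - 49*r^2 + r*(7*l - 77) - 18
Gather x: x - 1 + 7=x + 6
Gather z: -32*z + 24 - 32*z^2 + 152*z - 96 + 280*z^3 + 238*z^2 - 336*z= 280*z^3 + 206*z^2 - 216*z - 72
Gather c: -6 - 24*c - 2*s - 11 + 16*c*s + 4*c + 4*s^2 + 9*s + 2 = c*(16*s - 20) + 4*s^2 + 7*s - 15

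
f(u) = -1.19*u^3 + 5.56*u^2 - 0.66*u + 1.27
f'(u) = -3.57*u^2 + 11.12*u - 0.66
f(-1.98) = 33.61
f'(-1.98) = -36.67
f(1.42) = 8.14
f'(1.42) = 7.93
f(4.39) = 4.85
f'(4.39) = -20.64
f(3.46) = 16.26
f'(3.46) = -4.92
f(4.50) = 2.45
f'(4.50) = -22.91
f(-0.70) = 4.86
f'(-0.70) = -10.19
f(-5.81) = 426.17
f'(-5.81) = -185.78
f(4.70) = -2.56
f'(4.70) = -27.26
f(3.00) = 17.20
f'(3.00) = 0.57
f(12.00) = -1262.33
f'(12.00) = -381.30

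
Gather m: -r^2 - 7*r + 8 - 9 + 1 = -r^2 - 7*r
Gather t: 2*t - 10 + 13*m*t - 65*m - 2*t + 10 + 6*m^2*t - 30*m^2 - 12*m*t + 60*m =-30*m^2 - 5*m + t*(6*m^2 + m)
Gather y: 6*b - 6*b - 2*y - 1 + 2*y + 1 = 0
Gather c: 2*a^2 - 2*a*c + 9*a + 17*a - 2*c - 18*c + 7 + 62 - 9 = 2*a^2 + 26*a + c*(-2*a - 20) + 60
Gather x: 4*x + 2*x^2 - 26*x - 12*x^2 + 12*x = -10*x^2 - 10*x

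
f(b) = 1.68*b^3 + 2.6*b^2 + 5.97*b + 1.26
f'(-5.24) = 117.11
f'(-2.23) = 19.44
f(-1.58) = -8.31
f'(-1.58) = 10.34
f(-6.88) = -463.85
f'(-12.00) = 669.33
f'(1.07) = 17.30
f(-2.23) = -17.75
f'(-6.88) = 208.76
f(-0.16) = 0.36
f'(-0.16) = 5.27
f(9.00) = 1490.31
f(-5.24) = -200.35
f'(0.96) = 15.61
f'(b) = 5.04*b^2 + 5.2*b + 5.97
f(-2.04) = -14.36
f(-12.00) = -2599.02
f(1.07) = 12.68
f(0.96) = 10.87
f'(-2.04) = 16.34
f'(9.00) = 461.01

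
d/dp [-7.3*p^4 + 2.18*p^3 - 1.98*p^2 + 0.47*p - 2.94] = -29.2*p^3 + 6.54*p^2 - 3.96*p + 0.47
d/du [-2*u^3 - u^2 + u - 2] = -6*u^2 - 2*u + 1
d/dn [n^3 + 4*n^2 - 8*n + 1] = 3*n^2 + 8*n - 8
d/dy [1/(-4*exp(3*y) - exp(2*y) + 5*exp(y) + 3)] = (12*exp(2*y) + 2*exp(y) - 5)*exp(y)/(4*exp(3*y) + exp(2*y) - 5*exp(y) - 3)^2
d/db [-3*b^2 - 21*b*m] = -6*b - 21*m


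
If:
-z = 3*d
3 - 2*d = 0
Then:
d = 3/2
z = -9/2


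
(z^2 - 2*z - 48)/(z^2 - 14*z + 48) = (z + 6)/(z - 6)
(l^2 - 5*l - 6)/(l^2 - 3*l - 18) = (l + 1)/(l + 3)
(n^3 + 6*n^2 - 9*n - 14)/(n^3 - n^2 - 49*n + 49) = (n^2 - n - 2)/(n^2 - 8*n + 7)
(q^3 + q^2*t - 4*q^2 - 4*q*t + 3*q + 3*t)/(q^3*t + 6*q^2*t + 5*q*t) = (q^3 + q^2*t - 4*q^2 - 4*q*t + 3*q + 3*t)/(q*t*(q^2 + 6*q + 5))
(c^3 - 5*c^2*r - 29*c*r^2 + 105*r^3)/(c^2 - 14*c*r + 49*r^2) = (-c^2 - 2*c*r + 15*r^2)/(-c + 7*r)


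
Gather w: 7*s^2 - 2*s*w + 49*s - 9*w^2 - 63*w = 7*s^2 + 49*s - 9*w^2 + w*(-2*s - 63)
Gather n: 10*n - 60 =10*n - 60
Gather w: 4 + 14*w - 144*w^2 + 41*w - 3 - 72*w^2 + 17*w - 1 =-216*w^2 + 72*w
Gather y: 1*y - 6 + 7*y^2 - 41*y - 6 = 7*y^2 - 40*y - 12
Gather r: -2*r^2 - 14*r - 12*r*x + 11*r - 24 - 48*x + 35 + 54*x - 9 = -2*r^2 + r*(-12*x - 3) + 6*x + 2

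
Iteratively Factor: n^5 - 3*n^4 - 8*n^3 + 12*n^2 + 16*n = (n + 1)*(n^4 - 4*n^3 - 4*n^2 + 16*n) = (n + 1)*(n + 2)*(n^3 - 6*n^2 + 8*n) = n*(n + 1)*(n + 2)*(n^2 - 6*n + 8) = n*(n - 4)*(n + 1)*(n + 2)*(n - 2)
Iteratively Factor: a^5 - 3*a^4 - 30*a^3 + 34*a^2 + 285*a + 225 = (a + 1)*(a^4 - 4*a^3 - 26*a^2 + 60*a + 225) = (a + 1)*(a + 3)*(a^3 - 7*a^2 - 5*a + 75) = (a - 5)*(a + 1)*(a + 3)*(a^2 - 2*a - 15) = (a - 5)^2*(a + 1)*(a + 3)*(a + 3)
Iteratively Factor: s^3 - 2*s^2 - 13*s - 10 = (s + 2)*(s^2 - 4*s - 5) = (s - 5)*(s + 2)*(s + 1)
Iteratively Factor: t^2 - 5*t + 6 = (t - 3)*(t - 2)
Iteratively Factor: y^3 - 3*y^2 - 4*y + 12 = (y - 2)*(y^2 - y - 6) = (y - 2)*(y + 2)*(y - 3)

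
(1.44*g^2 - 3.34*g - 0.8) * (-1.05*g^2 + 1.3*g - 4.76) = -1.512*g^4 + 5.379*g^3 - 10.3564*g^2 + 14.8584*g + 3.808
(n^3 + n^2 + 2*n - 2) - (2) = n^3 + n^2 + 2*n - 4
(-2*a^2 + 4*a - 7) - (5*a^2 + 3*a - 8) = -7*a^2 + a + 1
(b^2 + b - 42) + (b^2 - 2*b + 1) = 2*b^2 - b - 41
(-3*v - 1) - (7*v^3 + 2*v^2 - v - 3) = -7*v^3 - 2*v^2 - 2*v + 2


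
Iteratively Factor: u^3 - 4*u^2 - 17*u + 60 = (u - 5)*(u^2 + u - 12) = (u - 5)*(u - 3)*(u + 4)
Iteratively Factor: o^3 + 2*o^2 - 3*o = (o - 1)*(o^2 + 3*o) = o*(o - 1)*(o + 3)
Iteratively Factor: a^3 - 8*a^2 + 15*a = (a - 5)*(a^2 - 3*a) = a*(a - 5)*(a - 3)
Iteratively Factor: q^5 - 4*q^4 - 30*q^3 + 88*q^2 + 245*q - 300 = (q + 3)*(q^4 - 7*q^3 - 9*q^2 + 115*q - 100) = (q - 5)*(q + 3)*(q^3 - 2*q^2 - 19*q + 20) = (q - 5)*(q + 3)*(q + 4)*(q^2 - 6*q + 5) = (q - 5)*(q - 1)*(q + 3)*(q + 4)*(q - 5)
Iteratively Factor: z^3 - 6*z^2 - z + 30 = (z + 2)*(z^2 - 8*z + 15) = (z - 3)*(z + 2)*(z - 5)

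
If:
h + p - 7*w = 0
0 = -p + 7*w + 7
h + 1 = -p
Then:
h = -7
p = 6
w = -1/7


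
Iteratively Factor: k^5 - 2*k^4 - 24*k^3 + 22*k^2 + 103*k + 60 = (k + 4)*(k^4 - 6*k^3 + 22*k + 15) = (k - 5)*(k + 4)*(k^3 - k^2 - 5*k - 3) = (k - 5)*(k + 1)*(k + 4)*(k^2 - 2*k - 3) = (k - 5)*(k + 1)^2*(k + 4)*(k - 3)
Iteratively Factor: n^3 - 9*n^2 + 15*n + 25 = (n + 1)*(n^2 - 10*n + 25) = (n - 5)*(n + 1)*(n - 5)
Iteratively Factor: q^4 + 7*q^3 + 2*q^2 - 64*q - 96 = (q + 4)*(q^3 + 3*q^2 - 10*q - 24) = (q + 2)*(q + 4)*(q^2 + q - 12) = (q + 2)*(q + 4)^2*(q - 3)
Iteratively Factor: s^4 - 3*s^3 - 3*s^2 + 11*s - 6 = (s - 1)*(s^3 - 2*s^2 - 5*s + 6) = (s - 1)^2*(s^2 - s - 6) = (s - 1)^2*(s + 2)*(s - 3)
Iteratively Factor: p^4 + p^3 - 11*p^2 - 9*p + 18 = (p + 2)*(p^3 - p^2 - 9*p + 9) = (p - 1)*(p + 2)*(p^2 - 9) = (p - 1)*(p + 2)*(p + 3)*(p - 3)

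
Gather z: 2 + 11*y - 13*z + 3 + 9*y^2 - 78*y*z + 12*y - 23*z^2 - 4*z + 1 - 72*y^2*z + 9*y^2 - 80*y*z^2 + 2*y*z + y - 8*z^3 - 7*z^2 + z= 18*y^2 + 24*y - 8*z^3 + z^2*(-80*y - 30) + z*(-72*y^2 - 76*y - 16) + 6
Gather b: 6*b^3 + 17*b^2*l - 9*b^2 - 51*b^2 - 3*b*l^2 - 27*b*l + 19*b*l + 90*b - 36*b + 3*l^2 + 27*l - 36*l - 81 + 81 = 6*b^3 + b^2*(17*l - 60) + b*(-3*l^2 - 8*l + 54) + 3*l^2 - 9*l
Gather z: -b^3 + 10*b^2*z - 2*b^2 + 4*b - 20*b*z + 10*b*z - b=-b^3 - 2*b^2 + 3*b + z*(10*b^2 - 10*b)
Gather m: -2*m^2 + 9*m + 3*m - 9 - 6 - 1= -2*m^2 + 12*m - 16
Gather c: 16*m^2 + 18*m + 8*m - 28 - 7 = 16*m^2 + 26*m - 35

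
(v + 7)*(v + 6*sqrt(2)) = v^2 + 7*v + 6*sqrt(2)*v + 42*sqrt(2)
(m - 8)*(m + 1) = m^2 - 7*m - 8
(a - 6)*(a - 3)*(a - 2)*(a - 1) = a^4 - 12*a^3 + 47*a^2 - 72*a + 36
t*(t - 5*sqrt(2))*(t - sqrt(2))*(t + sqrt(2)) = t^4 - 5*sqrt(2)*t^3 - 2*t^2 + 10*sqrt(2)*t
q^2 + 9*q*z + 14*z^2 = (q + 2*z)*(q + 7*z)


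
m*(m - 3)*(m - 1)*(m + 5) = m^4 + m^3 - 17*m^2 + 15*m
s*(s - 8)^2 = s^3 - 16*s^2 + 64*s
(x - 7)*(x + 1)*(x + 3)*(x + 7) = x^4 + 4*x^3 - 46*x^2 - 196*x - 147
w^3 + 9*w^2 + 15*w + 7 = (w + 1)^2*(w + 7)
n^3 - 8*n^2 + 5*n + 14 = (n - 7)*(n - 2)*(n + 1)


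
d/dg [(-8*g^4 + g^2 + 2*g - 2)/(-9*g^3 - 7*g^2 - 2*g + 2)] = g*(72*g^5 + 112*g^4 + 57*g^3 - 28*g^2 - 42*g - 24)/(81*g^6 + 126*g^5 + 85*g^4 - 8*g^3 - 24*g^2 - 8*g + 4)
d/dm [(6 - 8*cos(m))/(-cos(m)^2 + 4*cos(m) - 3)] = 4*(2*cos(m) - 3)*sin(m)*cos(m)/((cos(m) - 3)^2*(cos(m) - 1)^2)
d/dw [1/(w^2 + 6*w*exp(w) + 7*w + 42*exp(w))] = (-6*w*exp(w) - 2*w - 48*exp(w) - 7)/(w^2 + 6*w*exp(w) + 7*w + 42*exp(w))^2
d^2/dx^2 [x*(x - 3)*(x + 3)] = 6*x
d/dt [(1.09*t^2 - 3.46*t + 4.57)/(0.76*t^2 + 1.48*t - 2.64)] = (4.2428*t^2 - 12.7016*t + 2.3708)/(0.5776*t^4 + 2.2496*t^3 - 1.8224*t^2 - 7.8144*t + 6.9696)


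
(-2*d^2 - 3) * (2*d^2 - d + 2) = -4*d^4 + 2*d^3 - 10*d^2 + 3*d - 6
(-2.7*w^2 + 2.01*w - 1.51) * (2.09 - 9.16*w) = 24.732*w^3 - 24.0546*w^2 + 18.0325*w - 3.1559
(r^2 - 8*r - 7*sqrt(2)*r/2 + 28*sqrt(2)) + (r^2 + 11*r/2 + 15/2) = 2*r^2 - 7*sqrt(2)*r/2 - 5*r/2 + 15/2 + 28*sqrt(2)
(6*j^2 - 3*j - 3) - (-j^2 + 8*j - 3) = 7*j^2 - 11*j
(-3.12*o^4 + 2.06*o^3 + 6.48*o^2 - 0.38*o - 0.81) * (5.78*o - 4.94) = -18.0336*o^5 + 27.3196*o^4 + 27.278*o^3 - 34.2076*o^2 - 2.8046*o + 4.0014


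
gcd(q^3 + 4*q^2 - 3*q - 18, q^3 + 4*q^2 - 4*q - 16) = q - 2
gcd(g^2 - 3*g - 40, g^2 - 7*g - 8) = g - 8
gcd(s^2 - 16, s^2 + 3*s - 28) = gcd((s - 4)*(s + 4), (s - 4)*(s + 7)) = s - 4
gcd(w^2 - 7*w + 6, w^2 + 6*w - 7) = w - 1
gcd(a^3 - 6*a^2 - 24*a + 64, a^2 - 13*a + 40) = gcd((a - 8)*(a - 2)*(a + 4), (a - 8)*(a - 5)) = a - 8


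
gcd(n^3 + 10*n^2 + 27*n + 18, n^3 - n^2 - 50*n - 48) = n^2 + 7*n + 6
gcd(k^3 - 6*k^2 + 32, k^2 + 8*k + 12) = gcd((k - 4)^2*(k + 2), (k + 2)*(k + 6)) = k + 2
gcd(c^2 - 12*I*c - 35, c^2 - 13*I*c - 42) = c - 7*I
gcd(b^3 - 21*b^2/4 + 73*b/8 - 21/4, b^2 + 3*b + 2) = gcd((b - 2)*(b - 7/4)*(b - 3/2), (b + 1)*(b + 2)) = 1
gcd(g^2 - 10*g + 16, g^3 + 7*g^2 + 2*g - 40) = g - 2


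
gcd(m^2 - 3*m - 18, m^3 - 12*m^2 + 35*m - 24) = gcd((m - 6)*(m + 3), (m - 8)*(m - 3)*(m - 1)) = 1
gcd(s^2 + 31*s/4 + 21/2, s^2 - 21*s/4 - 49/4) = s + 7/4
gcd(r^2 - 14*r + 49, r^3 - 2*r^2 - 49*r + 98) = r - 7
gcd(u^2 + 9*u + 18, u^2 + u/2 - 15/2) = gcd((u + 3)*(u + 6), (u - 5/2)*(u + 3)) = u + 3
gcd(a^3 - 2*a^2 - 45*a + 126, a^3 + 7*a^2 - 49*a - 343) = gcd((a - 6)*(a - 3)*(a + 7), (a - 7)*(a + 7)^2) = a + 7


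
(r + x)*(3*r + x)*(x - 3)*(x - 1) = 3*r^2*x^2 - 12*r^2*x + 9*r^2 + 4*r*x^3 - 16*r*x^2 + 12*r*x + x^4 - 4*x^3 + 3*x^2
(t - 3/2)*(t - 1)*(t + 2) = t^3 - t^2/2 - 7*t/2 + 3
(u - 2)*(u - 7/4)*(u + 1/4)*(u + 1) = u^4 - 5*u^3/2 - 15*u^2/16 + 55*u/16 + 7/8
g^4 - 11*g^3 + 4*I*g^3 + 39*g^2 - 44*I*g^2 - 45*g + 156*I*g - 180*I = (g - 5)*(g - 3)^2*(g + 4*I)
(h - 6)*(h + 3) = h^2 - 3*h - 18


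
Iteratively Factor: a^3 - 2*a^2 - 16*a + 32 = (a + 4)*(a^2 - 6*a + 8) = (a - 4)*(a + 4)*(a - 2)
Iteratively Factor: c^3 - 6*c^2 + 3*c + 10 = (c - 2)*(c^2 - 4*c - 5) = (c - 2)*(c + 1)*(c - 5)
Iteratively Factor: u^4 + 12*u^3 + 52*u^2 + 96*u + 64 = (u + 4)*(u^3 + 8*u^2 + 20*u + 16) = (u + 2)*(u + 4)*(u^2 + 6*u + 8) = (u + 2)^2*(u + 4)*(u + 4)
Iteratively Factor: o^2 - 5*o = (o)*(o - 5)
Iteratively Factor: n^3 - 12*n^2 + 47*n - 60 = (n - 3)*(n^2 - 9*n + 20) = (n - 4)*(n - 3)*(n - 5)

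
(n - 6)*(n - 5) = n^2 - 11*n + 30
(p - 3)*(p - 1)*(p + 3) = p^3 - p^2 - 9*p + 9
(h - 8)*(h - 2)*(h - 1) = h^3 - 11*h^2 + 26*h - 16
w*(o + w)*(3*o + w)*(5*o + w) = 15*o^3*w + 23*o^2*w^2 + 9*o*w^3 + w^4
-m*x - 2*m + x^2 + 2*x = (-m + x)*(x + 2)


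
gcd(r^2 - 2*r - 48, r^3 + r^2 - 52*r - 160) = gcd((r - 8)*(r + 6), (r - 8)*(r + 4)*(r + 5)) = r - 8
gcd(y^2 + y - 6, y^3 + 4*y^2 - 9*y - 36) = y + 3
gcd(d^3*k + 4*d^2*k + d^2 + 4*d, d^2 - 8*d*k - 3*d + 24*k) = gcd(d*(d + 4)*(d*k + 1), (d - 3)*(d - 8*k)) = 1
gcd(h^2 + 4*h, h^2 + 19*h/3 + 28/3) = h + 4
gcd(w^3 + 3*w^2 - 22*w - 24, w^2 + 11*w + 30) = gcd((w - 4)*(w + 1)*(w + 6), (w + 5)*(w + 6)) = w + 6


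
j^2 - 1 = (j - 1)*(j + 1)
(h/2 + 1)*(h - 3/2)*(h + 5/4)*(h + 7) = h^4/2 + 35*h^3/8 + 79*h^2/16 - 163*h/16 - 105/8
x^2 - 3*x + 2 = (x - 2)*(x - 1)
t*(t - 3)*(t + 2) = t^3 - t^2 - 6*t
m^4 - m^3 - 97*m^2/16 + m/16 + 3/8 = (m - 3)*(m - 1/4)*(m + 1/4)*(m + 2)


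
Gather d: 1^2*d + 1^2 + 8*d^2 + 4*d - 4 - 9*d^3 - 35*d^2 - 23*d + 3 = -9*d^3 - 27*d^2 - 18*d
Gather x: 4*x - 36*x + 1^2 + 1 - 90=-32*x - 88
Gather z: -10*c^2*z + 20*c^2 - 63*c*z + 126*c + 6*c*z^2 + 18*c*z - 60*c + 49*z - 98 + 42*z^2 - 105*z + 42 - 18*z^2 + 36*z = 20*c^2 + 66*c + z^2*(6*c + 24) + z*(-10*c^2 - 45*c - 20) - 56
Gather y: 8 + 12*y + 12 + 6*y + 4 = 18*y + 24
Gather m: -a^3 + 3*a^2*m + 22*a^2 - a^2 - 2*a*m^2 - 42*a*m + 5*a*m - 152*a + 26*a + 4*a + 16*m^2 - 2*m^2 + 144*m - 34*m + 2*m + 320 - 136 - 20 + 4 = -a^3 + 21*a^2 - 122*a + m^2*(14 - 2*a) + m*(3*a^2 - 37*a + 112) + 168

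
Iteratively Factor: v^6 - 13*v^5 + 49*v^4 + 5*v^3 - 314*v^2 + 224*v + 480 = (v - 4)*(v^5 - 9*v^4 + 13*v^3 + 57*v^2 - 86*v - 120) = (v - 5)*(v - 4)*(v^4 - 4*v^3 - 7*v^2 + 22*v + 24) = (v - 5)*(v - 4)*(v + 1)*(v^3 - 5*v^2 - 2*v + 24) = (v - 5)*(v - 4)*(v + 1)*(v + 2)*(v^2 - 7*v + 12) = (v - 5)*(v - 4)*(v - 3)*(v + 1)*(v + 2)*(v - 4)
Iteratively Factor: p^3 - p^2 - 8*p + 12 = (p - 2)*(p^2 + p - 6) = (p - 2)*(p + 3)*(p - 2)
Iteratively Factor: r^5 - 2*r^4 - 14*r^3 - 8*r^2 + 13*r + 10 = (r + 1)*(r^4 - 3*r^3 - 11*r^2 + 3*r + 10) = (r + 1)*(r + 2)*(r^3 - 5*r^2 - r + 5) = (r + 1)^2*(r + 2)*(r^2 - 6*r + 5) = (r - 1)*(r + 1)^2*(r + 2)*(r - 5)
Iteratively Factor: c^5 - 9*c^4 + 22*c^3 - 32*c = (c + 1)*(c^4 - 10*c^3 + 32*c^2 - 32*c) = (c - 4)*(c + 1)*(c^3 - 6*c^2 + 8*c) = (c - 4)*(c - 2)*(c + 1)*(c^2 - 4*c) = (c - 4)^2*(c - 2)*(c + 1)*(c)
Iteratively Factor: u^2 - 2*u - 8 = (u - 4)*(u + 2)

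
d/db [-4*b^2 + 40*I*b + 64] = -8*b + 40*I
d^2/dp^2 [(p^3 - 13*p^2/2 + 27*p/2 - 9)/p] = 2 - 18/p^3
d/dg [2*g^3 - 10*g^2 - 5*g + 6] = 6*g^2 - 20*g - 5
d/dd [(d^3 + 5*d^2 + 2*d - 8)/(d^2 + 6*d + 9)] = (d^3 + 9*d^2 + 28*d + 22)/(d^3 + 9*d^2 + 27*d + 27)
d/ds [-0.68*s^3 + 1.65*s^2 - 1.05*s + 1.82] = -2.04*s^2 + 3.3*s - 1.05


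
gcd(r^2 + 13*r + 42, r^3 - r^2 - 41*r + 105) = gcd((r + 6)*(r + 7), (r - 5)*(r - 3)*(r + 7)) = r + 7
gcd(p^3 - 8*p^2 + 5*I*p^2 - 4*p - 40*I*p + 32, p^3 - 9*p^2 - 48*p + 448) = p - 8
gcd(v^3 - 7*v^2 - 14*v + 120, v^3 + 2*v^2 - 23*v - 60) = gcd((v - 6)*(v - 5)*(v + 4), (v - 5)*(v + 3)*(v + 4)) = v^2 - v - 20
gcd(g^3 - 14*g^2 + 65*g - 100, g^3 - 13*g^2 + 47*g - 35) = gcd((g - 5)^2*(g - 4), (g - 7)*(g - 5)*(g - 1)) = g - 5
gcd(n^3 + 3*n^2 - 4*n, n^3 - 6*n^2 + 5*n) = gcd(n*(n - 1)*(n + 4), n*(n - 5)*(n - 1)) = n^2 - n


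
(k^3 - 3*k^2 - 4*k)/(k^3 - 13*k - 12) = k/(k + 3)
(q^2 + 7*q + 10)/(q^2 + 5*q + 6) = (q + 5)/(q + 3)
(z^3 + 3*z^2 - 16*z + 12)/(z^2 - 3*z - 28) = (-z^3 - 3*z^2 + 16*z - 12)/(-z^2 + 3*z + 28)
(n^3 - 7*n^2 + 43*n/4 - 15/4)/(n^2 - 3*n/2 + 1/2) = (2*n^2 - 13*n + 15)/(2*(n - 1))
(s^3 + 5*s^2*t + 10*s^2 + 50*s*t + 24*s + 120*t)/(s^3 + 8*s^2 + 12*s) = (s^2 + 5*s*t + 4*s + 20*t)/(s*(s + 2))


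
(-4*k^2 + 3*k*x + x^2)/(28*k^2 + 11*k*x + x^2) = (-k + x)/(7*k + x)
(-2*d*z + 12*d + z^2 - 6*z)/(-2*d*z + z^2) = (z - 6)/z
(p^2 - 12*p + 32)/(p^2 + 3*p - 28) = (p - 8)/(p + 7)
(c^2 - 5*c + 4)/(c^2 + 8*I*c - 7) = (c^2 - 5*c + 4)/(c^2 + 8*I*c - 7)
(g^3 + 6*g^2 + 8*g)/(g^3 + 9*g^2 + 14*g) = (g + 4)/(g + 7)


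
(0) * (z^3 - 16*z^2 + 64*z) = 0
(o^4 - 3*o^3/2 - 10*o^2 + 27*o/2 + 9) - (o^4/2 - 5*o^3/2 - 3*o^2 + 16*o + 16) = o^4/2 + o^3 - 7*o^2 - 5*o/2 - 7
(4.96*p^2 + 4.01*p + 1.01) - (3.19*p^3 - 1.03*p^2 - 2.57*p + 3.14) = -3.19*p^3 + 5.99*p^2 + 6.58*p - 2.13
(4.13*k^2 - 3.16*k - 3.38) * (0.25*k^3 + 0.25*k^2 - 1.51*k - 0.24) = 1.0325*k^5 + 0.2425*k^4 - 7.8713*k^3 + 2.9354*k^2 + 5.8622*k + 0.8112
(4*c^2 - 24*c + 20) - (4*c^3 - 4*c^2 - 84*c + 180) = -4*c^3 + 8*c^2 + 60*c - 160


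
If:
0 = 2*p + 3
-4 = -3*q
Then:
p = -3/2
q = 4/3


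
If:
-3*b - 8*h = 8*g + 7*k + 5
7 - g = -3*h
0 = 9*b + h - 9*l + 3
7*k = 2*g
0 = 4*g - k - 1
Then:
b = 400/117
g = 7/26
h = -175/78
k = 1/13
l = 2459/702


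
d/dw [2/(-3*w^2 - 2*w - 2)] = 4*(3*w + 1)/(3*w^2 + 2*w + 2)^2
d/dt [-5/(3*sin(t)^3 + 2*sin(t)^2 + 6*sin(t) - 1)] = 80*(9*sin(t)^2 + 4*sin(t) + 6)*cos(t)/(-33*sin(t) + 3*sin(3*t) + 4*cos(2*t))^2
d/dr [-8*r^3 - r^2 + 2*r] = -24*r^2 - 2*r + 2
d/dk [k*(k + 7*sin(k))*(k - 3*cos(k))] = k*(k + 7*sin(k))*(3*sin(k) + 1) + k*(k - 3*cos(k))*(7*cos(k) + 1) + (k + 7*sin(k))*(k - 3*cos(k))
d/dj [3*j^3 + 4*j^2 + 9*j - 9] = 9*j^2 + 8*j + 9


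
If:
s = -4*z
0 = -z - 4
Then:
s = 16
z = -4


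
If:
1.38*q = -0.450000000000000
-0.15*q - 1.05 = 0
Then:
No Solution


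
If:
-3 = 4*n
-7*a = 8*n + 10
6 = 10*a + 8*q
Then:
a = -4/7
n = -3/4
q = 41/28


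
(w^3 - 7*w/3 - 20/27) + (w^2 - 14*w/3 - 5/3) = w^3 + w^2 - 7*w - 65/27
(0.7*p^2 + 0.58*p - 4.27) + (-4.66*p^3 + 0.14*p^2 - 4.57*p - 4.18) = -4.66*p^3 + 0.84*p^2 - 3.99*p - 8.45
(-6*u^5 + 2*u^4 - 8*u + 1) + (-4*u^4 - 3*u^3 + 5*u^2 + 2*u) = -6*u^5 - 2*u^4 - 3*u^3 + 5*u^2 - 6*u + 1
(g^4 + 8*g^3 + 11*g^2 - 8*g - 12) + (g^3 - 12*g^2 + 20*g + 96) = g^4 + 9*g^3 - g^2 + 12*g + 84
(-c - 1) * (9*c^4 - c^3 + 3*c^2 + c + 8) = -9*c^5 - 8*c^4 - 2*c^3 - 4*c^2 - 9*c - 8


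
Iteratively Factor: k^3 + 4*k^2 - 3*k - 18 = (k + 3)*(k^2 + k - 6) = (k + 3)^2*(k - 2)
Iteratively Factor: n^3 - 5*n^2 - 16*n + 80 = (n - 4)*(n^2 - n - 20) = (n - 4)*(n + 4)*(n - 5)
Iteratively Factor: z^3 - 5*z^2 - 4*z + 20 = (z + 2)*(z^2 - 7*z + 10) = (z - 5)*(z + 2)*(z - 2)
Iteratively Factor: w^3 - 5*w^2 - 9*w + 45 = (w - 5)*(w^2 - 9) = (w - 5)*(w + 3)*(w - 3)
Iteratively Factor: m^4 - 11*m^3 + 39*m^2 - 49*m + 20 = (m - 4)*(m^3 - 7*m^2 + 11*m - 5) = (m - 4)*(m - 1)*(m^2 - 6*m + 5) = (m - 5)*(m - 4)*(m - 1)*(m - 1)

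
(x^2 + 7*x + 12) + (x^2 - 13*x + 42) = 2*x^2 - 6*x + 54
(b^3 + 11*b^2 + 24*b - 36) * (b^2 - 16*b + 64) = b^5 - 5*b^4 - 88*b^3 + 284*b^2 + 2112*b - 2304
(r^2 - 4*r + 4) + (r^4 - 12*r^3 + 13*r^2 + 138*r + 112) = r^4 - 12*r^3 + 14*r^2 + 134*r + 116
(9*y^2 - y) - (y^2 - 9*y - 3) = 8*y^2 + 8*y + 3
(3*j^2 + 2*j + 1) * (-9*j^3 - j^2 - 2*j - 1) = -27*j^5 - 21*j^4 - 17*j^3 - 8*j^2 - 4*j - 1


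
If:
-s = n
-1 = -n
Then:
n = 1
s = -1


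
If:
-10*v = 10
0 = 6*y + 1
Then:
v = -1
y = -1/6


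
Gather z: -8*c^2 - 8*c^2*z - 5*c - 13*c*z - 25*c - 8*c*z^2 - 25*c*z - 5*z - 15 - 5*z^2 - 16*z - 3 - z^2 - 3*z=-8*c^2 - 30*c + z^2*(-8*c - 6) + z*(-8*c^2 - 38*c - 24) - 18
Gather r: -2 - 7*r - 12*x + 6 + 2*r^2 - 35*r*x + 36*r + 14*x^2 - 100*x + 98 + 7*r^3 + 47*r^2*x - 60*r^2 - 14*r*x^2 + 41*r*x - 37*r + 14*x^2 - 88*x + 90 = 7*r^3 + r^2*(47*x - 58) + r*(-14*x^2 + 6*x - 8) + 28*x^2 - 200*x + 192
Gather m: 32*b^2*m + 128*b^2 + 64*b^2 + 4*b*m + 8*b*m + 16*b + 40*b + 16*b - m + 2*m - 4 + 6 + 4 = 192*b^2 + 72*b + m*(32*b^2 + 12*b + 1) + 6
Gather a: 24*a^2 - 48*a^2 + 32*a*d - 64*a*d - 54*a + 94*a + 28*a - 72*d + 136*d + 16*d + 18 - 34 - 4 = -24*a^2 + a*(68 - 32*d) + 80*d - 20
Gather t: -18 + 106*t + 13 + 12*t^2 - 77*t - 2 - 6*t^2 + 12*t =6*t^2 + 41*t - 7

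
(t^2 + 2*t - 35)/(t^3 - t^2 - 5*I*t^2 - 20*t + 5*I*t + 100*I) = (t + 7)/(t^2 + t*(4 - 5*I) - 20*I)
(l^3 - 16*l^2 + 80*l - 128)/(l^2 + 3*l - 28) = (l^2 - 12*l + 32)/(l + 7)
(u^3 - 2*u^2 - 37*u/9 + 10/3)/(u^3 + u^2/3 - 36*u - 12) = (9*u^3 - 18*u^2 - 37*u + 30)/(3*(3*u^3 + u^2 - 108*u - 36))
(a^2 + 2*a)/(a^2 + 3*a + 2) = a/(a + 1)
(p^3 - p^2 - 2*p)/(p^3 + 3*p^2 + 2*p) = (p - 2)/(p + 2)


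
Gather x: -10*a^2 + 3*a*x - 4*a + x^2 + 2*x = -10*a^2 - 4*a + x^2 + x*(3*a + 2)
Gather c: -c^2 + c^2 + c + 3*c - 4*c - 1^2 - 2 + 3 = 0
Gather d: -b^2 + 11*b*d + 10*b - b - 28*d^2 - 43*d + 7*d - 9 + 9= -b^2 + 9*b - 28*d^2 + d*(11*b - 36)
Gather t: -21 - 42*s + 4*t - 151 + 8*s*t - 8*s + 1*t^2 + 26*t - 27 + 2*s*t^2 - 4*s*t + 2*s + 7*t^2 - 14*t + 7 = -48*s + t^2*(2*s + 8) + t*(4*s + 16) - 192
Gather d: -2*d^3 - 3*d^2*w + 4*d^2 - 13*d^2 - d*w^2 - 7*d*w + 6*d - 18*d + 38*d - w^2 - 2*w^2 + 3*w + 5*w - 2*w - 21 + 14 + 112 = -2*d^3 + d^2*(-3*w - 9) + d*(-w^2 - 7*w + 26) - 3*w^2 + 6*w + 105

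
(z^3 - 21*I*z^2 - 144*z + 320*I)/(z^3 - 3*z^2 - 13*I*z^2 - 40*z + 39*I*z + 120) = (z - 8*I)/(z - 3)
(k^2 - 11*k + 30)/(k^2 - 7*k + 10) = (k - 6)/(k - 2)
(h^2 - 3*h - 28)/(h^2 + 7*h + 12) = (h - 7)/(h + 3)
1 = 1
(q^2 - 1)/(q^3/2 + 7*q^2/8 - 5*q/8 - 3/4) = 8*(q + 1)/(4*q^2 + 11*q + 6)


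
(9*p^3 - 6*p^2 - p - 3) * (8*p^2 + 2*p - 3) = 72*p^5 - 30*p^4 - 47*p^3 - 8*p^2 - 3*p + 9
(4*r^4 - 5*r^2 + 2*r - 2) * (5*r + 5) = 20*r^5 + 20*r^4 - 25*r^3 - 15*r^2 - 10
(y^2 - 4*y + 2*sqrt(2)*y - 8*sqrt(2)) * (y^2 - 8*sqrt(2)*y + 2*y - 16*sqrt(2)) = y^4 - 6*sqrt(2)*y^3 - 2*y^3 - 40*y^2 + 12*sqrt(2)*y^2 + 64*y + 48*sqrt(2)*y + 256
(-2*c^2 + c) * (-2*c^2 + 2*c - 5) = 4*c^4 - 6*c^3 + 12*c^2 - 5*c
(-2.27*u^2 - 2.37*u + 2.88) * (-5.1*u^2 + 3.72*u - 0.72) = 11.577*u^4 + 3.6426*u^3 - 21.87*u^2 + 12.42*u - 2.0736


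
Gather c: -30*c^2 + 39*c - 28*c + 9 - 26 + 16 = -30*c^2 + 11*c - 1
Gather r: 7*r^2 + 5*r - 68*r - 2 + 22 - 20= 7*r^2 - 63*r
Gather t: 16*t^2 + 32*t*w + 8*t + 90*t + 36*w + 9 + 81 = 16*t^2 + t*(32*w + 98) + 36*w + 90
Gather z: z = z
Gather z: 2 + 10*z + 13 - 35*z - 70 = -25*z - 55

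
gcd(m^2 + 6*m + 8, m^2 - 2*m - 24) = m + 4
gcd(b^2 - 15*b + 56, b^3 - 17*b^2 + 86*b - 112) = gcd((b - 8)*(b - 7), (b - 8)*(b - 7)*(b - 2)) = b^2 - 15*b + 56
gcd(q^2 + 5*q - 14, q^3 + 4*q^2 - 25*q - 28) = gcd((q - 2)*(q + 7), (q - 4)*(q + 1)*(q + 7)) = q + 7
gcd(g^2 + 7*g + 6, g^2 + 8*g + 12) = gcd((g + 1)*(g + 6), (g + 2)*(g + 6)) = g + 6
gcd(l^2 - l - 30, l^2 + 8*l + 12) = 1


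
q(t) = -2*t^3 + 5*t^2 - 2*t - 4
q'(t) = -6*t^2 + 10*t - 2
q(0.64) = -3.76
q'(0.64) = 1.94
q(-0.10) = -3.75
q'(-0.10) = -3.06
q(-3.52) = 152.22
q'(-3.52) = -111.54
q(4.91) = -130.02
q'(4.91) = -97.55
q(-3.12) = 111.65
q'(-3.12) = -91.61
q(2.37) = -7.28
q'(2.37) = -12.00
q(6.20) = -300.86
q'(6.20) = -170.64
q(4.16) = -69.77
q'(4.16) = -64.23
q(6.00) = -268.00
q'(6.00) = -158.00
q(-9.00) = 1877.00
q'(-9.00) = -578.00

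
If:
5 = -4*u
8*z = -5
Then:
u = -5/4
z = -5/8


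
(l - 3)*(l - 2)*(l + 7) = l^3 + 2*l^2 - 29*l + 42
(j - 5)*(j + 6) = j^2 + j - 30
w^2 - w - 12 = (w - 4)*(w + 3)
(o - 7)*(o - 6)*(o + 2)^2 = o^4 - 9*o^3 - 6*o^2 + 116*o + 168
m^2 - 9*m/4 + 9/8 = (m - 3/2)*(m - 3/4)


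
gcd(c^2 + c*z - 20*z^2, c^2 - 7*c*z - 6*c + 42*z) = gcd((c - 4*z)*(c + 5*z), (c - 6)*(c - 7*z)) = 1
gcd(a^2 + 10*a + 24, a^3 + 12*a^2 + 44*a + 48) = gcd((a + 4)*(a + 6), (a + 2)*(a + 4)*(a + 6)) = a^2 + 10*a + 24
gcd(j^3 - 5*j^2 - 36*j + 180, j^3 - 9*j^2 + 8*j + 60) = j^2 - 11*j + 30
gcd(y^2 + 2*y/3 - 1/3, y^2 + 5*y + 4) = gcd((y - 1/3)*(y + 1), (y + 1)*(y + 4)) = y + 1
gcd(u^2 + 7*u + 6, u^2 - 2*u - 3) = u + 1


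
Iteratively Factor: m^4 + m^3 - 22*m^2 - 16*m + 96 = (m - 2)*(m^3 + 3*m^2 - 16*m - 48) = (m - 2)*(m + 3)*(m^2 - 16) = (m - 2)*(m + 3)*(m + 4)*(m - 4)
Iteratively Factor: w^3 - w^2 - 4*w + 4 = (w + 2)*(w^2 - 3*w + 2) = (w - 1)*(w + 2)*(w - 2)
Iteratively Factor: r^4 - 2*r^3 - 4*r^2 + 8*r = (r - 2)*(r^3 - 4*r) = r*(r - 2)*(r^2 - 4) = r*(r - 2)^2*(r + 2)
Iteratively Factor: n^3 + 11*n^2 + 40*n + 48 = (n + 3)*(n^2 + 8*n + 16) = (n + 3)*(n + 4)*(n + 4)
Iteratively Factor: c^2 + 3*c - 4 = (c - 1)*(c + 4)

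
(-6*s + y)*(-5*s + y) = 30*s^2 - 11*s*y + y^2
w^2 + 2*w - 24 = (w - 4)*(w + 6)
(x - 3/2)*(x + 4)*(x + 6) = x^3 + 17*x^2/2 + 9*x - 36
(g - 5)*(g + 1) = g^2 - 4*g - 5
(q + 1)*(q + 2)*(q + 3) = q^3 + 6*q^2 + 11*q + 6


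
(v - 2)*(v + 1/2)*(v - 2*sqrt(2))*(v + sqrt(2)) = v^4 - 3*v^3/2 - sqrt(2)*v^3 - 5*v^2 + 3*sqrt(2)*v^2/2 + sqrt(2)*v + 6*v + 4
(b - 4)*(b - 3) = b^2 - 7*b + 12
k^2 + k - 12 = (k - 3)*(k + 4)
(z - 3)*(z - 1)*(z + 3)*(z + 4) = z^4 + 3*z^3 - 13*z^2 - 27*z + 36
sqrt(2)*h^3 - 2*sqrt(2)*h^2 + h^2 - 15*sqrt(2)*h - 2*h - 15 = (h - 5)*(h + 3)*(sqrt(2)*h + 1)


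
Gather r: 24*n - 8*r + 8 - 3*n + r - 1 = 21*n - 7*r + 7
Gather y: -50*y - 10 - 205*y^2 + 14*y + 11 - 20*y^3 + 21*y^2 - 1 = -20*y^3 - 184*y^2 - 36*y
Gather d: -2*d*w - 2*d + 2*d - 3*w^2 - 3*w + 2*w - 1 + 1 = -2*d*w - 3*w^2 - w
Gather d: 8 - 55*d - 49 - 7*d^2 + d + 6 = -7*d^2 - 54*d - 35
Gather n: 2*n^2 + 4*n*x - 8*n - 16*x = 2*n^2 + n*(4*x - 8) - 16*x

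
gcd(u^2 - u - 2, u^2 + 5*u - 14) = u - 2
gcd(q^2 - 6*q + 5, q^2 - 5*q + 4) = q - 1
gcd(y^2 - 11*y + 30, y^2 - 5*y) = y - 5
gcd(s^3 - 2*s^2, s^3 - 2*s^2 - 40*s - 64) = 1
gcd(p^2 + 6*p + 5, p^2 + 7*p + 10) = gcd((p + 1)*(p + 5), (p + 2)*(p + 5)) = p + 5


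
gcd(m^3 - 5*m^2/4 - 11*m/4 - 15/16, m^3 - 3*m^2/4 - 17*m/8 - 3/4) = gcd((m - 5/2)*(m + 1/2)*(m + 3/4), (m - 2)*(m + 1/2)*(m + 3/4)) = m^2 + 5*m/4 + 3/8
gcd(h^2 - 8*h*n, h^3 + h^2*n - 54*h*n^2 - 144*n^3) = h - 8*n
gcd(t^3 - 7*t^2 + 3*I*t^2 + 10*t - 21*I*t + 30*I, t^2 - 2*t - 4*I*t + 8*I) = t - 2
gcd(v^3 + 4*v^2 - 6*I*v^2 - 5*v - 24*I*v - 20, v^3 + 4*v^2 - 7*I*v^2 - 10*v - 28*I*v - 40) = v^2 + v*(4 - 5*I) - 20*I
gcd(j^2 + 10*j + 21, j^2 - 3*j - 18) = j + 3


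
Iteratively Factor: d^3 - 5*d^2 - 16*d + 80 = (d - 4)*(d^2 - d - 20) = (d - 5)*(d - 4)*(d + 4)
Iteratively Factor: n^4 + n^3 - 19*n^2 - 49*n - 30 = (n + 1)*(n^3 - 19*n - 30) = (n + 1)*(n + 2)*(n^2 - 2*n - 15) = (n - 5)*(n + 1)*(n + 2)*(n + 3)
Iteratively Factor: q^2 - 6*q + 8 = (q - 4)*(q - 2)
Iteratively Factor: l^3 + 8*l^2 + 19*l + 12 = (l + 4)*(l^2 + 4*l + 3) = (l + 1)*(l + 4)*(l + 3)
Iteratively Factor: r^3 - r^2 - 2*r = (r)*(r^2 - r - 2) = r*(r + 1)*(r - 2)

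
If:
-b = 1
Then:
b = -1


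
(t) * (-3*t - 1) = -3*t^2 - t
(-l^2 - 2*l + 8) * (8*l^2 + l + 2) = -8*l^4 - 17*l^3 + 60*l^2 + 4*l + 16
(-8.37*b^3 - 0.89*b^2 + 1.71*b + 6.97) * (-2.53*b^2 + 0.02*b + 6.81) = 21.1761*b^5 + 2.0843*b^4 - 61.3438*b^3 - 23.6608*b^2 + 11.7845*b + 47.4657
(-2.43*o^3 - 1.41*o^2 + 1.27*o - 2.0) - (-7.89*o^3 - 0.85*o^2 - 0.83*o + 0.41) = 5.46*o^3 - 0.56*o^2 + 2.1*o - 2.41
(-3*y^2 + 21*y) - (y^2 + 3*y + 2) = -4*y^2 + 18*y - 2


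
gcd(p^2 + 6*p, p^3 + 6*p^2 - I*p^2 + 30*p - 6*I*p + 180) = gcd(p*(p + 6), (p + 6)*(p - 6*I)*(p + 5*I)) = p + 6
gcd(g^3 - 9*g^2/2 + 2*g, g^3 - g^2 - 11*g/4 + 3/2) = g - 1/2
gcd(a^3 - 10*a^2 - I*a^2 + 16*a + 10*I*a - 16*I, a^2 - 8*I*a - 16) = 1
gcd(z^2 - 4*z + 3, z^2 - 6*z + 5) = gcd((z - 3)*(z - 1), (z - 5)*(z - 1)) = z - 1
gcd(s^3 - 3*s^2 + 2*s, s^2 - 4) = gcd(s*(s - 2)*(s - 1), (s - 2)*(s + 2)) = s - 2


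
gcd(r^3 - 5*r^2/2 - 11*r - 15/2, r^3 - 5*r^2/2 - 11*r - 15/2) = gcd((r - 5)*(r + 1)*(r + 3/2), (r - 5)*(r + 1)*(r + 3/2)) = r^3 - 5*r^2/2 - 11*r - 15/2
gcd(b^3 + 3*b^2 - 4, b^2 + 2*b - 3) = b - 1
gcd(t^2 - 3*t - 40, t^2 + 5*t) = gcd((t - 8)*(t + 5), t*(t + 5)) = t + 5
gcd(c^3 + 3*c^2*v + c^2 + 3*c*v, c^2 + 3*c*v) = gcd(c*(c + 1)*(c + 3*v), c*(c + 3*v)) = c^2 + 3*c*v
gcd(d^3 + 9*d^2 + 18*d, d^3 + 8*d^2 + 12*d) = d^2 + 6*d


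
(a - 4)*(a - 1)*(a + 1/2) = a^3 - 9*a^2/2 + 3*a/2 + 2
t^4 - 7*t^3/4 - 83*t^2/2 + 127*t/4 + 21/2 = (t - 7)*(t - 1)*(t + 1/4)*(t + 6)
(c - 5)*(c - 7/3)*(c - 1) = c^3 - 25*c^2/3 + 19*c - 35/3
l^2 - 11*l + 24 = (l - 8)*(l - 3)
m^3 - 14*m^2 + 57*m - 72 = (m - 8)*(m - 3)^2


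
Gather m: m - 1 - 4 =m - 5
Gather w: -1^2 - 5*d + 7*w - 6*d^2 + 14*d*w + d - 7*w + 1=-6*d^2 + 14*d*w - 4*d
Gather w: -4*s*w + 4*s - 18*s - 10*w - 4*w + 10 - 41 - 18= -14*s + w*(-4*s - 14) - 49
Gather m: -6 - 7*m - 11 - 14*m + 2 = -21*m - 15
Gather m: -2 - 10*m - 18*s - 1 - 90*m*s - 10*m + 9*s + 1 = m*(-90*s - 20) - 9*s - 2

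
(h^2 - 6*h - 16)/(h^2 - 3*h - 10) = (h - 8)/(h - 5)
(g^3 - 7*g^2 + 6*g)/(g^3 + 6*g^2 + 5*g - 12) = g*(g - 6)/(g^2 + 7*g + 12)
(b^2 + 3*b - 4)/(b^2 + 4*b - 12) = (b^2 + 3*b - 4)/(b^2 + 4*b - 12)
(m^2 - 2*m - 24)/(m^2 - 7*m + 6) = (m + 4)/(m - 1)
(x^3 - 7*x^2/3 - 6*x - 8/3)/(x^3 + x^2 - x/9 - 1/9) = 3*(3*x^2 - 10*x - 8)/(9*x^2 - 1)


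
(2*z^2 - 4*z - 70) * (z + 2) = 2*z^3 - 78*z - 140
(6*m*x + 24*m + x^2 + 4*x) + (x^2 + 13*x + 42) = 6*m*x + 24*m + 2*x^2 + 17*x + 42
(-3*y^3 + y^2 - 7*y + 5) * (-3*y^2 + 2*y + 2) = 9*y^5 - 9*y^4 + 17*y^3 - 27*y^2 - 4*y + 10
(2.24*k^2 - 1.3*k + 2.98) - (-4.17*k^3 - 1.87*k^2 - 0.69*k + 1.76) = 4.17*k^3 + 4.11*k^2 - 0.61*k + 1.22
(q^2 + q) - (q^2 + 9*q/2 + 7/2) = -7*q/2 - 7/2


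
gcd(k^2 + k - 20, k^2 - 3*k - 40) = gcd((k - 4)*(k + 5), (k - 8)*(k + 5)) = k + 5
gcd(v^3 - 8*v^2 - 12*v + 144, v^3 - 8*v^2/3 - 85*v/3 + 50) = v - 6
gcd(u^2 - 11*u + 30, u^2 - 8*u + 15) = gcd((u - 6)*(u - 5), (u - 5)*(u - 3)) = u - 5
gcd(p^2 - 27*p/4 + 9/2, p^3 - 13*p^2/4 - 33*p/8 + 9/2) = p - 3/4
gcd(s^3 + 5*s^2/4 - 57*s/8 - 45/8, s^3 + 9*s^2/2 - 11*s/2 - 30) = s^2 + s/2 - 15/2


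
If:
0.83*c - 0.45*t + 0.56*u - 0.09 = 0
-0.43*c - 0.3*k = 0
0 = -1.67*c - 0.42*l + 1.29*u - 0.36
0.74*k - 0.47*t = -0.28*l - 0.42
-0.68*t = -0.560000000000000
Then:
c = 0.15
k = -0.21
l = 0.43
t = 0.82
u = 0.61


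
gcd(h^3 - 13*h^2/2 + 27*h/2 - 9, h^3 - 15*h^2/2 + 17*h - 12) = h^2 - 7*h/2 + 3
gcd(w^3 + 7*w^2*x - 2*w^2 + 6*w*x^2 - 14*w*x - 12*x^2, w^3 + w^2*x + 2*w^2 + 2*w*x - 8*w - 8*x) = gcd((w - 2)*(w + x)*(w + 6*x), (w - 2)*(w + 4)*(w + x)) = w^2 + w*x - 2*w - 2*x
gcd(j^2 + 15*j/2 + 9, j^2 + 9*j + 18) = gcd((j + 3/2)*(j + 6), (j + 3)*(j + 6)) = j + 6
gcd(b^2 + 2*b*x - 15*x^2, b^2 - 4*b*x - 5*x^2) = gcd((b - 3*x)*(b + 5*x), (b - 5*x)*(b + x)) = 1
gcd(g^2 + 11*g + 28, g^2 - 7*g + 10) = 1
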